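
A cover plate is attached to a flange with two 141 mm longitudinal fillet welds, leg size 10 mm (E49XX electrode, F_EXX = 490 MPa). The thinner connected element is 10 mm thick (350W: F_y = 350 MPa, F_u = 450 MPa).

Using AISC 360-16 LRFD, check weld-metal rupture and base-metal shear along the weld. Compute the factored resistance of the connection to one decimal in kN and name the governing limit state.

Weld metal: throat = 0.707×10 = 7.07 mm, L = 2×141 = 282 mm. φR_n = 0.75 × 0.6 × 490 × 7.07 × 282 = 439.6 kN.
Base metal shear (10 mm plate): yield φR_n = 1.0×0.6×350×10×282 = 592.2 kN; rupture φR_n = 0.75×0.6×450×10×282 = 571.1 kN; take 571.1 kN (rupture).
Governing: min(439.6, 571.1) = 439.6 kN → weld metal.

439.6 kN (weld metal governs)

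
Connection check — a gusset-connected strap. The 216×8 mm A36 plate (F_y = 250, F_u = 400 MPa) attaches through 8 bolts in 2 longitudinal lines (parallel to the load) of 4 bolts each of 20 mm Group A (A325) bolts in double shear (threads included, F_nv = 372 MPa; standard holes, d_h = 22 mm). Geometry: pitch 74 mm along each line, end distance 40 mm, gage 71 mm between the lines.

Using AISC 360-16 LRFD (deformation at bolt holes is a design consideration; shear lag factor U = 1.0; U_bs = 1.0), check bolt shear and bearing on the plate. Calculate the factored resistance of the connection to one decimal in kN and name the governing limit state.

Bolt shear: A_b = π(20)²/4 = 314.16 mm². φR_n = 0.75 × 372 × 314.16 × 8 × 2 = 1402.4 kN.
Bearing (8 mm plate, F_u = 400 MPa): end bolts L_c = 40 − 22/2 = 29, R_n = min(1.2×29×8×400, 2.4×20×8×400) = 111.36 kN/bolt; interior L_c = 74 − 22 = 52, R_n = 153.6 kN/bolt. φR_n = 0.75 × (2×111.36 + 6×153.6) = 858.2 kN.
Governing: min(1402.4, 858.2) = 858.2 kN → bearing.

858.2 kN (bearing governs)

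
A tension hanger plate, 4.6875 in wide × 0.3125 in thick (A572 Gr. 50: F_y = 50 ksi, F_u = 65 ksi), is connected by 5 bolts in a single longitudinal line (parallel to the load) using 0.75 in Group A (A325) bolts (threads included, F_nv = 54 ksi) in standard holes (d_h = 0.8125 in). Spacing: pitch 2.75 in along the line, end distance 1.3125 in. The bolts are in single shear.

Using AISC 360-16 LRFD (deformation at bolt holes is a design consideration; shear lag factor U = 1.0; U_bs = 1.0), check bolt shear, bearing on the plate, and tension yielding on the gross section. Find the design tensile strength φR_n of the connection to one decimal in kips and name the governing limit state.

65.9 kips (gross-section yield governs)

Bolt shear: A_b = π(0.75)²/4 = 0.44179 in². φR_n = 0.75 × 54 × 0.44179 × 5 × 1 = 89.5 kips.
Bearing (0.3125 in plate, F_u = 65 ksi): end bolts L_c = 1.3125 − 0.8125/2 = 0.90625, R_n = min(1.2×0.90625×0.3125×65, 2.4×0.75×0.3125×65) = 22.09 kips/bolt; interior L_c = 2.75 − 0.8125 = 1.9375, R_n = 36.563 kips/bolt. φR_n = 0.75 × (1×22.09 + 4×36.563) = 126.3 kips.
Tension yield (gross): A_g = 4.6875×0.3125 = 1.4648 in². φR_n = 0.90 × 50 × 1.4648 = 65.9 kips.
Governing: min(89.5, 126.3, 65.9) = 65.9 kips → gross-section yield.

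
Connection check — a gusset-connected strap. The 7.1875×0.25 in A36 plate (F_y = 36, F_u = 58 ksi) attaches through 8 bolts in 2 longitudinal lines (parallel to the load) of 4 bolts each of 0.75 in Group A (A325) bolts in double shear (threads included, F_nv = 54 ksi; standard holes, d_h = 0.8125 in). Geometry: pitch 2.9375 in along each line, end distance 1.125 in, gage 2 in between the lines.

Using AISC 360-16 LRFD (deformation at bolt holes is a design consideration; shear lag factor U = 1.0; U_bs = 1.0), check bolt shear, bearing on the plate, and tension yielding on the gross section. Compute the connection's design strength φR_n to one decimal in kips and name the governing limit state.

Bolt shear: A_b = π(0.75)²/4 = 0.44179 in². φR_n = 0.75 × 54 × 0.44179 × 8 × 2 = 286.3 kips.
Bearing (0.25 in plate, F_u = 58 ksi): end bolts L_c = 1.125 − 0.8125/2 = 0.71875, R_n = min(1.2×0.71875×0.25×58, 2.4×0.75×0.25×58) = 12.506 kips/bolt; interior L_c = 2.9375 − 0.8125 = 2.125, R_n = 26.1 kips/bolt. φR_n = 0.75 × (2×12.506 + 6×26.1) = 136.2 kips.
Tension yield (gross): A_g = 7.1875×0.25 = 1.7969 in². φR_n = 0.90 × 36 × 1.7969 = 58.2 kips.
Governing: min(286.3, 136.2, 58.2) = 58.2 kips → gross-section yield.

58.2 kips (gross-section yield governs)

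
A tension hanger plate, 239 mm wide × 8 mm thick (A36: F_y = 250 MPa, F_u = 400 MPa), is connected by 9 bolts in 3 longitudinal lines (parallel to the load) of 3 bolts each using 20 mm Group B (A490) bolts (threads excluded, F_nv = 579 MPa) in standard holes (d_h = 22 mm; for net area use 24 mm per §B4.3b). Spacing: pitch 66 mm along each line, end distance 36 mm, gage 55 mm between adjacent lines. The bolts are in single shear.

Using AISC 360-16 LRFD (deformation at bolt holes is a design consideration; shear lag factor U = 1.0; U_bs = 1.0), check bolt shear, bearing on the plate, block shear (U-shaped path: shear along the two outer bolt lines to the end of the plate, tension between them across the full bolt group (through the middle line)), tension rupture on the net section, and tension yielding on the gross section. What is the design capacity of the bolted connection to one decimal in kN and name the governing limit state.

Bolt shear: A_b = π(20)²/4 = 314.16 mm². φR_n = 0.75 × 579 × 314.16 × 9 × 1 = 1227.8 kN.
Bearing (8 mm plate, F_u = 400 MPa): end bolts L_c = 36 − 22/2 = 25, R_n = min(1.2×25×8×400, 2.4×20×8×400) = 96 kN/bolt; interior L_c = 66 − 22 = 44, R_n = 153.6 kN/bolt. φR_n = 0.75 × (3×96 + 6×153.6) = 907.2 kN.
Block shear: shear path 2×[36+2×66] = 2×168 mm, A_gv = 2688, A_nv = 2×(168 − 2.5×24)×8 = 1728 mm²; tension across gage: (110 − 2×24)×8 = 496 mm². R_n = min(0.6×400×1728, 0.6×250×2688) + 1.0×400×496 = min(414.72, 403.2) + 198.4 = 601.6 kN. φR_n = 0.75 × 601.6 = 451.2 kN.
Tension rupture (net): A_n = (239 − 3×24)×8 = 1336 mm² (U = 1.0, A_e = A_n). φR_n = 0.75 × 400 × 1336 = 400.8 kN.
Tension yield (gross): A_g = 239×8 = 1912 mm². φR_n = 0.90 × 250 × 1912 = 430.2 kN.
Governing: min(1227.8, 907.2, 451.2, 400.8, 430.2) = 400.8 kN → net-section rupture.

400.8 kN (net-section rupture governs)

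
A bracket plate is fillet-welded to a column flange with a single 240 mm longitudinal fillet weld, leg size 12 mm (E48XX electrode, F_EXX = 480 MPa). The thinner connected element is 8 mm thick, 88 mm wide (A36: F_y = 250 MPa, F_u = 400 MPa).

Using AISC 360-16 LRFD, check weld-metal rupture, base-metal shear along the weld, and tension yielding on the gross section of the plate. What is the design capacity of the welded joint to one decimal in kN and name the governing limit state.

158.4 kN (gross-section yield governs)

Weld metal: throat = 0.707×12 = 8.484 mm, L = 240 mm. φR_n = 0.75 × 0.6 × 480 × 8.484 × 240 = 439.8 kN.
Base metal shear (8 mm plate): yield φR_n = 1.0×0.6×250×8×240 = 288.0 kN; rupture φR_n = 0.75×0.6×400×8×240 = 345.6 kN; take 288.0 kN (yield).
Tension yield (gross): A_g = 88×8 = 704 mm². φR_n = 0.90 × 250 × 704 = 158.4 kN.
Governing: min(439.8, 288.0, 158.4) = 158.4 kN → gross-section yield.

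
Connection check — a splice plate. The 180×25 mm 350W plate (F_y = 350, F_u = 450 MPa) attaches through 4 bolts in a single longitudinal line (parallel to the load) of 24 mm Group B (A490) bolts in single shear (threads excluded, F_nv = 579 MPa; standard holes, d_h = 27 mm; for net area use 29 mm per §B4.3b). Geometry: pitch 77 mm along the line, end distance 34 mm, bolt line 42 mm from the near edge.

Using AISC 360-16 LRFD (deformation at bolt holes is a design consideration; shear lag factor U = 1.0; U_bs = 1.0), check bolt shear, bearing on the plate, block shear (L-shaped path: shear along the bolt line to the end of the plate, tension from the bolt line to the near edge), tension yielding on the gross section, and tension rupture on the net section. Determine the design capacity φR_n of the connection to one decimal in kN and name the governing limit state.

Bolt shear: A_b = π(24)²/4 = 452.39 mm². φR_n = 0.75 × 579 × 452.39 × 4 × 1 = 785.8 kN.
Bearing (25 mm plate, F_u = 450 MPa): end bolts L_c = 34 − 27/2 = 20.5, R_n = min(1.2×20.5×25×450, 2.4×24×25×450) = 276.75 kN/bolt; interior L_c = 77 − 27 = 50, R_n = 648 kN/bolt. φR_n = 0.75 × (1×276.75 + 3×648) = 1665.6 kN.
Block shear: shear path 1×[34+3×77] = 1×265 mm, A_gv = 6625, A_nv = 1×(265 − 3.5×29)×25 = 4087.5 mm²; tension to near edge: (42 − 0.5×29)×25 = 687.5 mm². R_n = min(0.6×450×4087.5, 0.6×350×6625) + 1.0×450×687.5 = min(1103.6, 1391.3) + 309.38 = 1413 kN. φR_n = 0.75 × 1413 = 1059.8 kN.
Tension yield (gross): A_g = 180×25 = 4500 mm². φR_n = 0.90 × 350 × 4500 = 1417.5 kN.
Tension rupture (net): A_n = (180 − 1×29)×25 = 3775 mm² (U = 1.0, A_e = A_n). φR_n = 0.75 × 450 × 3775 = 1274.1 kN.
Governing: min(785.8, 1665.6, 1059.8, 1417.5, 1274.1) = 785.8 kN → bolt shear.

785.8 kN (bolt shear governs)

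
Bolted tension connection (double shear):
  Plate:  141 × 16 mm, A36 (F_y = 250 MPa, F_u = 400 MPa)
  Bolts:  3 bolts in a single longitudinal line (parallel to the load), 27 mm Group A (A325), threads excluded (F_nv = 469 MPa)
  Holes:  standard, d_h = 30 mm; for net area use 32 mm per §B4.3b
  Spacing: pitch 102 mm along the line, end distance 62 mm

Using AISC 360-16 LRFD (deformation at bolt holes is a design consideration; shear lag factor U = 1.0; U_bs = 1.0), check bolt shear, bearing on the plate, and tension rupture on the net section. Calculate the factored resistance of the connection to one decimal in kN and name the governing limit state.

523.2 kN (net-section rupture governs)

Bolt shear: A_b = π(27)²/4 = 572.56 mm². φR_n = 0.75 × 469 × 572.56 × 3 × 2 = 1208.4 kN.
Bearing (16 mm plate, F_u = 400 MPa): end bolts L_c = 62 − 30/2 = 47, R_n = min(1.2×47×16×400, 2.4×27×16×400) = 360.96 kN/bolt; interior L_c = 102 − 30 = 72, R_n = 414.72 kN/bolt. φR_n = 0.75 × (1×360.96 + 2×414.72) = 892.8 kN.
Tension rupture (net): A_n = (141 − 1×32)×16 = 1744 mm² (U = 1.0, A_e = A_n). φR_n = 0.75 × 400 × 1744 = 523.2 kN.
Governing: min(1208.4, 892.8, 523.2) = 523.2 kN → net-section rupture.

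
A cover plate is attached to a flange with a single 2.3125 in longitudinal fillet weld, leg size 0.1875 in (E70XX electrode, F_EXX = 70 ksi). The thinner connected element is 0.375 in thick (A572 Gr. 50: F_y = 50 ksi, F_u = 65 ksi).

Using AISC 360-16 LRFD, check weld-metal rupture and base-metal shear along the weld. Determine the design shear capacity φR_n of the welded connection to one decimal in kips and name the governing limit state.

9.7 kips (weld metal governs)

Weld metal: throat = 0.707×0.1875 = 0.13256 in, L = 2.3125 in. φR_n = 0.75 × 0.6 × 70 × 0.13256 × 2.3125 = 9.7 kips.
Base metal shear (0.375 in plate): yield φR_n = 1.0×0.6×50×0.375×2.3125 = 26.0 kips; rupture φR_n = 0.75×0.6×65×0.375×2.3125 = 25.4 kips; take 25.4 kips (rupture).
Governing: min(9.7, 25.4) = 9.7 kips → weld metal.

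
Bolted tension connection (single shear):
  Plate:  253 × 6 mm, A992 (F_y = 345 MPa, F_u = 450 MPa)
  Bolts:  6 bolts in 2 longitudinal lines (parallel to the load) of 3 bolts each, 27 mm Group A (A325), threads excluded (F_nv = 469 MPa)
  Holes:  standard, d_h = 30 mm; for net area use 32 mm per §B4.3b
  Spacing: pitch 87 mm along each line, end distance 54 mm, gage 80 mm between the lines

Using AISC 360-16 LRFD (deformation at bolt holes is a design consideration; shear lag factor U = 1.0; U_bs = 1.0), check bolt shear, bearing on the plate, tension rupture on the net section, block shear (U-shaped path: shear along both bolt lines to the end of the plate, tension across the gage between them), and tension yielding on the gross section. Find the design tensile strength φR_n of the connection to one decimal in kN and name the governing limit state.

Bolt shear: A_b = π(27)²/4 = 572.56 mm². φR_n = 0.75 × 469 × 572.56 × 6 × 1 = 1208.4 kN.
Bearing (6 mm plate, F_u = 450 MPa): end bolts L_c = 54 − 30/2 = 39, R_n = min(1.2×39×6×450, 2.4×27×6×450) = 126.36 kN/bolt; interior L_c = 87 − 30 = 57, R_n = 174.96 kN/bolt. φR_n = 0.75 × (2×126.36 + 4×174.96) = 714.4 kN.
Tension rupture (net): A_n = (253 − 2×32)×6 = 1134 mm² (U = 1.0, A_e = A_n). φR_n = 0.75 × 450 × 1134 = 382.7 kN.
Block shear: shear path 2×[54+2×87] = 2×228 mm, A_gv = 2736, A_nv = 2×(228 − 2.5×32)×6 = 1776 mm²; tension across gage: (80 − 1×32)×6 = 288 mm². R_n = min(0.6×450×1776, 0.6×345×2736) + 1.0×450×288 = min(479.52, 566.35) + 129.6 = 609.12 kN. φR_n = 0.75 × 609.12 = 456.8 kN.
Tension yield (gross): A_g = 253×6 = 1518 mm². φR_n = 0.90 × 345 × 1518 = 471.3 kN.
Governing: min(1208.4, 714.4, 382.7, 456.8, 471.3) = 382.7 kN → net-section rupture.

382.7 kN (net-section rupture governs)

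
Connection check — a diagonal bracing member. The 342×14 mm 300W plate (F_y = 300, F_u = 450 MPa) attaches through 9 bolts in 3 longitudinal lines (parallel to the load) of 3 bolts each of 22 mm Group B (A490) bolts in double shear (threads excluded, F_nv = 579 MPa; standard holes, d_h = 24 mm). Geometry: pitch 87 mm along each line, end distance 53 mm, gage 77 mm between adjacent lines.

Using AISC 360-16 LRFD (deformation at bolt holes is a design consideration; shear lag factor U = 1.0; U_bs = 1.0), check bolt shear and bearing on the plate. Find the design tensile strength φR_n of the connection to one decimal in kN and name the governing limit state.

Bolt shear: A_b = π(22)²/4 = 380.13 mm². φR_n = 0.75 × 579 × 380.13 × 9 × 2 = 2971.3 kN.
Bearing (14 mm plate, F_u = 450 MPa): end bolts L_c = 53 − 24/2 = 41, R_n = min(1.2×41×14×450, 2.4×22×14×450) = 309.96 kN/bolt; interior L_c = 87 − 24 = 63, R_n = 332.64 kN/bolt. φR_n = 0.75 × (3×309.96 + 6×332.64) = 2194.3 kN.
Governing: min(2971.3, 2194.3) = 2194.3 kN → bearing.

2194.3 kN (bearing governs)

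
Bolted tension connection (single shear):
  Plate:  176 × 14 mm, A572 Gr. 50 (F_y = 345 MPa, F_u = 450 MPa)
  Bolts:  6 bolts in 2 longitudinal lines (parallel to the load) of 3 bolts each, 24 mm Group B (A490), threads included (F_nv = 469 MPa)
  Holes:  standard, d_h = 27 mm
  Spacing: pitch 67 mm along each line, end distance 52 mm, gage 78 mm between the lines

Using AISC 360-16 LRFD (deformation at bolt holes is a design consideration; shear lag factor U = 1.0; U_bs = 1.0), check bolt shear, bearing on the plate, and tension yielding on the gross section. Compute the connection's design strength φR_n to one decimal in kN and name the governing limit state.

765.1 kN (gross-section yield governs)

Bolt shear: A_b = π(24)²/4 = 452.39 mm². φR_n = 0.75 × 469 × 452.39 × 6 × 1 = 954.8 kN.
Bearing (14 mm plate, F_u = 450 MPa): end bolts L_c = 52 − 27/2 = 38.5, R_n = min(1.2×38.5×14×450, 2.4×24×14×450) = 291.06 kN/bolt; interior L_c = 67 − 27 = 40, R_n = 302.4 kN/bolt. φR_n = 0.75 × (2×291.06 + 4×302.4) = 1343.8 kN.
Tension yield (gross): A_g = 176×14 = 2464 mm². φR_n = 0.90 × 345 × 2464 = 765.1 kN.
Governing: min(954.8, 1343.8, 765.1) = 765.1 kN → gross-section yield.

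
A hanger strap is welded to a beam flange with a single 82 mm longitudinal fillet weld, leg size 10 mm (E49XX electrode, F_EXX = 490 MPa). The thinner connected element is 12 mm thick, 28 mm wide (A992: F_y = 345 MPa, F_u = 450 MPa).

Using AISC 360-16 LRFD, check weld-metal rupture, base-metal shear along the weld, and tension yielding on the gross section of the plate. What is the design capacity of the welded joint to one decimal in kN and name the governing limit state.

104.3 kN (gross-section yield governs)

Weld metal: throat = 0.707×10 = 7.07 mm, L = 82 mm. φR_n = 0.75 × 0.6 × 490 × 7.07 × 82 = 127.8 kN.
Base metal shear (12 mm plate): yield φR_n = 1.0×0.6×345×12×82 = 203.7 kN; rupture φR_n = 0.75×0.6×450×12×82 = 199.3 kN; take 199.3 kN (rupture).
Tension yield (gross): A_g = 28×12 = 336 mm². φR_n = 0.90 × 345 × 336 = 104.3 kN.
Governing: min(127.8, 199.3, 104.3) = 104.3 kN → gross-section yield.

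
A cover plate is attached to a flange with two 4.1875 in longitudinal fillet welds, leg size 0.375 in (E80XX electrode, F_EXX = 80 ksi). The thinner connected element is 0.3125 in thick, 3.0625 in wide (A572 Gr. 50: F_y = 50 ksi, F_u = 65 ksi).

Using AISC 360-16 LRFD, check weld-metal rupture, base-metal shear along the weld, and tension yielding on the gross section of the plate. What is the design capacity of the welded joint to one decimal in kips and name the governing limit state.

Weld metal: throat = 0.707×0.375 = 0.26513 in, L = 2×4.1875 = 8.375 in. φR_n = 0.75 × 0.6 × 80 × 0.26513 × 8.375 = 79.9 kips.
Base metal shear (0.3125 in plate): yield φR_n = 1.0×0.6×50×0.3125×8.375 = 78.5 kips; rupture φR_n = 0.75×0.6×65×0.3125×8.375 = 76.6 kips; take 76.6 kips (rupture).
Tension yield (gross): A_g = 3.0625×0.3125 = 0.95703 in². φR_n = 0.90 × 50 × 0.95703 = 43.1 kips.
Governing: min(79.9, 76.6, 43.1) = 43.1 kips → gross-section yield.

43.1 kips (gross-section yield governs)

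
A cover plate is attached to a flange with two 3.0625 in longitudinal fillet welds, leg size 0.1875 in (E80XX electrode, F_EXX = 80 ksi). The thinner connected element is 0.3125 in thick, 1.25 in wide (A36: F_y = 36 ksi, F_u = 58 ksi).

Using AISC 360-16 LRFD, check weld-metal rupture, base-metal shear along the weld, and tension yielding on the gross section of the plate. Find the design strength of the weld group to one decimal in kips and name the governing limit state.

Weld metal: throat = 0.707×0.1875 = 0.13256 in, L = 2×3.0625 = 6.125 in. φR_n = 0.75 × 0.6 × 80 × 0.13256 × 6.125 = 29.2 kips.
Base metal shear (0.3125 in plate): yield φR_n = 1.0×0.6×36×0.3125×6.125 = 41.3 kips; rupture φR_n = 0.75×0.6×58×0.3125×6.125 = 50.0 kips; take 41.3 kips (yield).
Tension yield (gross): A_g = 1.25×0.3125 = 0.39063 in². φR_n = 0.90 × 36 × 0.39063 = 12.7 kips.
Governing: min(29.2, 41.3, 12.7) = 12.7 kips → gross-section yield.

12.7 kips (gross-section yield governs)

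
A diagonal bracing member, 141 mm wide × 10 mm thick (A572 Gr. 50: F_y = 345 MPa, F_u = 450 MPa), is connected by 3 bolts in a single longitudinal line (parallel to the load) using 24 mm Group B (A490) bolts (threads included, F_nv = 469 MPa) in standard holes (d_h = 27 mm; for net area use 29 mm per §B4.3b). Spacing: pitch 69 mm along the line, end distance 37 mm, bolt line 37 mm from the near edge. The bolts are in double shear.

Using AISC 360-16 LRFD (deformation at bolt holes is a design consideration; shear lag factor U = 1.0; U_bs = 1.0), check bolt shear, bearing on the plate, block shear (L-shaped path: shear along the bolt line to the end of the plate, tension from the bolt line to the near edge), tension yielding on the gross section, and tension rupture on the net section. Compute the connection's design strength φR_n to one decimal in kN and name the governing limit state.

Bolt shear: A_b = π(24)²/4 = 452.39 mm². φR_n = 0.75 × 469 × 452.39 × 3 × 2 = 954.8 kN.
Bearing (10 mm plate, F_u = 450 MPa): end bolts L_c = 37 − 27/2 = 23.5, R_n = min(1.2×23.5×10×450, 2.4×24×10×450) = 126.9 kN/bolt; interior L_c = 69 − 27 = 42, R_n = 226.8 kN/bolt. φR_n = 0.75 × (1×126.9 + 2×226.8) = 435.4 kN.
Block shear: shear path 1×[37+2×69] = 1×175 mm, A_gv = 1750, A_nv = 1×(175 − 2.5×29)×10 = 1025 mm²; tension to near edge: (37 − 0.5×29)×10 = 225 mm². R_n = min(0.6×450×1025, 0.6×345×1750) + 1.0×450×225 = min(276.75, 362.25) + 101.25 = 378 kN. φR_n = 0.75 × 378 = 283.5 kN.
Tension yield (gross): A_g = 141×10 = 1410 mm². φR_n = 0.90 × 345 × 1410 = 437.8 kN.
Tension rupture (net): A_n = (141 − 1×29)×10 = 1120 mm² (U = 1.0, A_e = A_n). φR_n = 0.75 × 450 × 1120 = 378.0 kN.
Governing: min(954.8, 435.4, 283.5, 437.8, 378.0) = 283.5 kN → block shear.

283.5 kN (block shear governs)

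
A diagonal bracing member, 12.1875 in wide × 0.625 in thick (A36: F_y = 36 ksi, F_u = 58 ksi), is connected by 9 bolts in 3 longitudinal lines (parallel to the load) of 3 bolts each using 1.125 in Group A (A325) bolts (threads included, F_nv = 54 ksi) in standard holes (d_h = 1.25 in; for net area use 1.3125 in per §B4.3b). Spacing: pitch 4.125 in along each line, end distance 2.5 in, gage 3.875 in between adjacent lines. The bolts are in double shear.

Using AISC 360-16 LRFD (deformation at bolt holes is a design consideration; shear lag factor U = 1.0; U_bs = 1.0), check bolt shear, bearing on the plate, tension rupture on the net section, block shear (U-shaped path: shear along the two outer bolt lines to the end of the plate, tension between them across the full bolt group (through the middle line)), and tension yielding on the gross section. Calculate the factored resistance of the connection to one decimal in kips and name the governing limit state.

Bolt shear: A_b = π(1.125)²/4 = 0.99402 in². φR_n = 0.75 × 54 × 0.99402 × 9 × 2 = 724.6 kips.
Bearing (0.625 in plate, F_u = 58 ksi): end bolts L_c = 2.5 − 1.25/2 = 1.875, R_n = min(1.2×1.875×0.625×58, 2.4×1.125×0.625×58) = 81.563 kips/bolt; interior L_c = 4.125 − 1.25 = 2.875, R_n = 97.875 kips/bolt. φR_n = 0.75 × (3×81.563 + 6×97.875) = 624.0 kips.
Tension rupture (net): A_n = (12.1875 − 3×1.3125)×0.625 = 5.1563 in² (U = 1.0, A_e = A_n). φR_n = 0.75 × 58 × 5.1563 = 224.3 kips.
Block shear: shear path 2×[2.5+2×4.125] = 2×10.75 in, A_gv = 13.438, A_nv = 2×(10.75 − 2.5×1.3125)×0.625 = 9.3359 in²; tension across gage: (7.75 − 2×1.3125)×0.625 = 3.2031 in². R_n = min(0.6×58×9.3359, 0.6×36×13.438) + 1.0×58×3.2031 = min(324.89, 290.26) + 185.78 = 476.04 kips. φR_n = 0.75 × 476.04 = 357.0 kips.
Tension yield (gross): A_g = 12.1875×0.625 = 7.6172 in². φR_n = 0.90 × 36 × 7.6172 = 246.8 kips.
Governing: min(724.6, 624.0, 224.3, 357.0, 246.8) = 224.3 kips → net-section rupture.

224.3 kips (net-section rupture governs)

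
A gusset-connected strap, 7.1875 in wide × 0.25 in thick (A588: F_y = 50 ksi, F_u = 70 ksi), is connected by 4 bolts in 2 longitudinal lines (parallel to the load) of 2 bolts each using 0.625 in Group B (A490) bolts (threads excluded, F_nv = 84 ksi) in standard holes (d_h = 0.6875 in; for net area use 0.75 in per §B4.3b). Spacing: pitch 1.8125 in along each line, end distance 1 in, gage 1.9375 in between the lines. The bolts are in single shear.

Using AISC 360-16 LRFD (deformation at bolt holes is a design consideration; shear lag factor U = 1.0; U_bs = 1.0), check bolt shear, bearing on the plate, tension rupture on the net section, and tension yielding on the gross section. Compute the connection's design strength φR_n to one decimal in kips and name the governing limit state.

56.1 kips (bearing governs)

Bolt shear: A_b = π(0.625)²/4 = 0.3068 in². φR_n = 0.75 × 84 × 0.3068 × 4 × 1 = 77.3 kips.
Bearing (0.25 in plate, F_u = 70 ksi): end bolts L_c = 1 − 0.6875/2 = 0.65625, R_n = min(1.2×0.65625×0.25×70, 2.4×0.625×0.25×70) = 13.781 kips/bolt; interior L_c = 1.8125 − 0.6875 = 1.125, R_n = 23.625 kips/bolt. φR_n = 0.75 × (2×13.781 + 2×23.625) = 56.1 kips.
Tension rupture (net): A_n = (7.1875 − 2×0.75)×0.25 = 1.4219 in² (U = 1.0, A_e = A_n). φR_n = 0.75 × 70 × 1.4219 = 74.6 kips.
Tension yield (gross): A_g = 7.1875×0.25 = 1.7969 in². φR_n = 0.90 × 50 × 1.7969 = 80.9 kips.
Governing: min(77.3, 56.1, 74.6, 80.9) = 56.1 kips → bearing.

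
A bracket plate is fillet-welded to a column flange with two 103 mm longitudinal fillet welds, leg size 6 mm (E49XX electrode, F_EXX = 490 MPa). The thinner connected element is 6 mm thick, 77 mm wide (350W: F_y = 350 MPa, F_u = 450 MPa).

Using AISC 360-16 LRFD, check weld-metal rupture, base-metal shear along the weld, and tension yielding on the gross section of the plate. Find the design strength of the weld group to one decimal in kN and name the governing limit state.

Weld metal: throat = 0.707×6 = 4.242 mm, L = 2×103 = 206 mm. φR_n = 0.75 × 0.6 × 490 × 4.242 × 206 = 192.7 kN.
Base metal shear (6 mm plate): yield φR_n = 1.0×0.6×350×6×206 = 259.6 kN; rupture φR_n = 0.75×0.6×450×6×206 = 250.3 kN; take 250.3 kN (rupture).
Tension yield (gross): A_g = 77×6 = 462 mm². φR_n = 0.90 × 350 × 462 = 145.5 kN.
Governing: min(192.7, 250.3, 145.5) = 145.5 kN → gross-section yield.

145.5 kN (gross-section yield governs)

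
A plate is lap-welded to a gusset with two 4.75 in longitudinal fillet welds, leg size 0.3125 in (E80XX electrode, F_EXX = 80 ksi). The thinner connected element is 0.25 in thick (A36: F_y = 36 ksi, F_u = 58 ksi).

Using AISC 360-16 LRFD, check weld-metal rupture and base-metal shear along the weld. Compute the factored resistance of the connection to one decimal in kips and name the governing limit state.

51.3 kips (base-metal shear governs)

Weld metal: throat = 0.707×0.3125 = 0.22094 in, L = 2×4.75 = 9.5 in. φR_n = 0.75 × 0.6 × 80 × 0.22094 × 9.5 = 75.6 kips.
Base metal shear (0.25 in plate): yield φR_n = 1.0×0.6×36×0.25×9.5 = 51.3 kips; rupture φR_n = 0.75×0.6×58×0.25×9.5 = 62.0 kips; take 51.3 kips (yield).
Governing: min(75.6, 51.3) = 51.3 kips → base-metal shear.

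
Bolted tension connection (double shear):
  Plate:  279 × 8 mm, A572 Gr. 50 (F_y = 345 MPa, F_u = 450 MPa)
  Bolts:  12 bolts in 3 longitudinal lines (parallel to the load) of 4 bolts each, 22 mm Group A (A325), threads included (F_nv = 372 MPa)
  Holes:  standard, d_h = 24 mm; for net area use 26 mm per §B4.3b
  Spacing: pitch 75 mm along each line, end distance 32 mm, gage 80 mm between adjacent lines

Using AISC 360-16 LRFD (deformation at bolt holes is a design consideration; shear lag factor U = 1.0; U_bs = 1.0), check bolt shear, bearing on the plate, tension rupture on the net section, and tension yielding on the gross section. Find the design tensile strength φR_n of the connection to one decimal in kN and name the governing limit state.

542.7 kN (net-section rupture governs)

Bolt shear: A_b = π(22)²/4 = 380.13 mm². φR_n = 0.75 × 372 × 380.13 × 12 × 2 = 2545.4 kN.
Bearing (8 mm plate, F_u = 450 MPa): end bolts L_c = 32 − 24/2 = 20, R_n = min(1.2×20×8×450, 2.4×22×8×450) = 86.4 kN/bolt; interior L_c = 75 − 24 = 51, R_n = 190.08 kN/bolt. φR_n = 0.75 × (3×86.4 + 9×190.08) = 1477.4 kN.
Tension rupture (net): A_n = (279 − 3×26)×8 = 1608 mm² (U = 1.0, A_e = A_n). φR_n = 0.75 × 450 × 1608 = 542.7 kN.
Tension yield (gross): A_g = 279×8 = 2232 mm². φR_n = 0.90 × 345 × 2232 = 693.0 kN.
Governing: min(2545.4, 1477.4, 542.7, 693.0) = 542.7 kN → net-section rupture.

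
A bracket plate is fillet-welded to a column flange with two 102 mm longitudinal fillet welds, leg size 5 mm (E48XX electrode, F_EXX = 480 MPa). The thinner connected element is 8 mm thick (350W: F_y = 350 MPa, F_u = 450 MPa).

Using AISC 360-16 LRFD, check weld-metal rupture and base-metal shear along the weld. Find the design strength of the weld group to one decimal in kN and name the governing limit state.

Weld metal: throat = 0.707×5 = 3.535 mm, L = 2×102 = 204 mm. φR_n = 0.75 × 0.6 × 480 × 3.535 × 204 = 155.8 kN.
Base metal shear (8 mm plate): yield φR_n = 1.0×0.6×350×8×204 = 342.7 kN; rupture φR_n = 0.75×0.6×450×8×204 = 330.5 kN; take 330.5 kN (rupture).
Governing: min(155.8, 330.5) = 155.8 kN → weld metal.

155.8 kN (weld metal governs)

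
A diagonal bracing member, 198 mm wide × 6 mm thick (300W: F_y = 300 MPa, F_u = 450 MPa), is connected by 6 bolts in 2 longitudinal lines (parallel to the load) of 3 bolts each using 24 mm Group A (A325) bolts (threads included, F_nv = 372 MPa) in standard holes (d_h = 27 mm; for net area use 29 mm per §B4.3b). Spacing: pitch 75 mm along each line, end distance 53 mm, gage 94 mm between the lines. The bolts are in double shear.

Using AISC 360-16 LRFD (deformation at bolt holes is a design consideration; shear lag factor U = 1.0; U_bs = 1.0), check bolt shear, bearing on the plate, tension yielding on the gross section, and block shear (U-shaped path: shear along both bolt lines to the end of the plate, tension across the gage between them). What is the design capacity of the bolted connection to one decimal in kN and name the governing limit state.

320.8 kN (gross-section yield governs)

Bolt shear: A_b = π(24)²/4 = 452.39 mm². φR_n = 0.75 × 372 × 452.39 × 6 × 2 = 1514.6 kN.
Bearing (6 mm plate, F_u = 450 MPa): end bolts L_c = 53 − 27/2 = 39.5, R_n = min(1.2×39.5×6×450, 2.4×24×6×450) = 127.98 kN/bolt; interior L_c = 75 − 27 = 48, R_n = 155.52 kN/bolt. φR_n = 0.75 × (2×127.98 + 4×155.52) = 658.5 kN.
Tension yield (gross): A_g = 198×6 = 1188 mm². φR_n = 0.90 × 300 × 1188 = 320.8 kN.
Block shear: shear path 2×[53+2×75] = 2×203 mm, A_gv = 2436, A_nv = 2×(203 − 2.5×29)×6 = 1566 mm²; tension across gage: (94 − 1×29)×6 = 390 mm². R_n = min(0.6×450×1566, 0.6×300×2436) + 1.0×450×390 = min(422.82, 438.48) + 175.5 = 598.32 kN. φR_n = 0.75 × 598.32 = 448.7 kN.
Governing: min(1514.6, 658.5, 320.8, 448.7) = 320.8 kN → gross-section yield.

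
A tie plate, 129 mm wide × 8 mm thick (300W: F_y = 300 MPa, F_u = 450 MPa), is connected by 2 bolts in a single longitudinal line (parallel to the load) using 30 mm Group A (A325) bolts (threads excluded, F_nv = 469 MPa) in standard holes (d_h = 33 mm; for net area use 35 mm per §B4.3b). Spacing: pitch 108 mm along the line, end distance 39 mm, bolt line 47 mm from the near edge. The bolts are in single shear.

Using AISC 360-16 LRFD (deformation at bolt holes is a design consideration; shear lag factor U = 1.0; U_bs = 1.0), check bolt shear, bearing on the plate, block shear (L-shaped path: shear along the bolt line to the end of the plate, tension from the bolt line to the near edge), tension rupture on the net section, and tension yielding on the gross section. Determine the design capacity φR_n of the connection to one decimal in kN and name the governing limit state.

Bolt shear: A_b = π(30)²/4 = 706.86 mm². φR_n = 0.75 × 469 × 706.86 × 2 × 1 = 497.3 kN.
Bearing (8 mm plate, F_u = 450 MPa): end bolts L_c = 39 − 33/2 = 22.5, R_n = min(1.2×22.5×8×450, 2.4×30×8×450) = 97.2 kN/bolt; interior L_c = 108 − 33 = 75, R_n = 259.2 kN/bolt. φR_n = 0.75 × (1×97.2 + 1×259.2) = 267.3 kN.
Block shear: shear path 1×[39+1×108] = 1×147 mm, A_gv = 1176, A_nv = 1×(147 − 1.5×35)×8 = 756 mm²; tension to near edge: (47 − 0.5×35)×8 = 236 mm². R_n = min(0.6×450×756, 0.6×300×1176) + 1.0×450×236 = min(204.12, 211.68) + 106.2 = 310.32 kN. φR_n = 0.75 × 310.32 = 232.7 kN.
Tension rupture (net): A_n = (129 − 1×35)×8 = 752 mm² (U = 1.0, A_e = A_n). φR_n = 0.75 × 450 × 752 = 253.8 kN.
Tension yield (gross): A_g = 129×8 = 1032 mm². φR_n = 0.90 × 300 × 1032 = 278.6 kN.
Governing: min(497.3, 267.3, 232.7, 253.8, 278.6) = 232.7 kN → block shear.

232.7 kN (block shear governs)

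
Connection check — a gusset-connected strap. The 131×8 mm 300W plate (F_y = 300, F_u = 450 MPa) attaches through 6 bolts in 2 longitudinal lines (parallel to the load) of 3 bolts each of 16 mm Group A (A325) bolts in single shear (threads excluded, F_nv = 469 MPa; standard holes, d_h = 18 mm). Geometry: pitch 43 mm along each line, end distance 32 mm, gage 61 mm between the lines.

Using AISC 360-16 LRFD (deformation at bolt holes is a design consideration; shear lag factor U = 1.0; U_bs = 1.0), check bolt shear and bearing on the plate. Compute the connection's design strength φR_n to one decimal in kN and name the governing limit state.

Bolt shear: A_b = π(16)²/4 = 201.06 mm². φR_n = 0.75 × 469 × 201.06 × 6 × 1 = 424.3 kN.
Bearing (8 mm plate, F_u = 450 MPa): end bolts L_c = 32 − 18/2 = 23, R_n = min(1.2×23×8×450, 2.4×16×8×450) = 99.36 kN/bolt; interior L_c = 43 − 18 = 25, R_n = 108 kN/bolt. φR_n = 0.75 × (2×99.36 + 4×108) = 473.0 kN.
Governing: min(424.3, 473.0) = 424.3 kN → bolt shear.

424.3 kN (bolt shear governs)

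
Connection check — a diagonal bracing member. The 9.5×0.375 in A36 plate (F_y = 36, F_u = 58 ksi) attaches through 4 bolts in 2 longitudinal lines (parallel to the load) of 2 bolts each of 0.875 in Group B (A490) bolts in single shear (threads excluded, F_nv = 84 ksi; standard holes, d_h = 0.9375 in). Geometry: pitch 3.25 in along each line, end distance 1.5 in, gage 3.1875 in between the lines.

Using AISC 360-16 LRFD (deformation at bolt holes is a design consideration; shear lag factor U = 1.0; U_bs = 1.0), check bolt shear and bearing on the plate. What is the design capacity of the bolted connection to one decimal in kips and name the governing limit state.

Bolt shear: A_b = π(0.875)²/4 = 0.60132 in². φR_n = 0.75 × 84 × 0.60132 × 4 × 1 = 151.5 kips.
Bearing (0.375 in plate, F_u = 58 ksi): end bolts L_c = 1.5 − 0.9375/2 = 1.03125, R_n = min(1.2×1.03125×0.375×58, 2.4×0.875×0.375×58) = 26.916 kips/bolt; interior L_c = 3.25 − 0.9375 = 2.3125, R_n = 45.675 kips/bolt. φR_n = 0.75 × (2×26.916 + 2×45.675) = 108.9 kips.
Governing: min(151.5, 108.9) = 108.9 kips → bearing.

108.9 kips (bearing governs)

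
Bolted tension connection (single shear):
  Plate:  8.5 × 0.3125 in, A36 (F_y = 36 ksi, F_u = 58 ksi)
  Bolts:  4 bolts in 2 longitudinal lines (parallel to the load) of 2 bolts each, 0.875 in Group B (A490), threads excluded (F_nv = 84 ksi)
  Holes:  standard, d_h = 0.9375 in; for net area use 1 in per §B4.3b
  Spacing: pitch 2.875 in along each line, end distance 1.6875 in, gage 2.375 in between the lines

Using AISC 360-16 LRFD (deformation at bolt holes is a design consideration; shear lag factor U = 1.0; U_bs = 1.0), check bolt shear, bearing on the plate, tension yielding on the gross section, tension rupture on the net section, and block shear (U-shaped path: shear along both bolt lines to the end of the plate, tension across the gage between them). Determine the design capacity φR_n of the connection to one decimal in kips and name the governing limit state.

Bolt shear: A_b = π(0.875)²/4 = 0.60132 in². φR_n = 0.75 × 84 × 0.60132 × 4 × 1 = 151.5 kips.
Bearing (0.3125 in plate, F_u = 58 ksi): end bolts L_c = 1.6875 − 0.9375/2 = 1.21875, R_n = min(1.2×1.21875×0.3125×58, 2.4×0.875×0.3125×58) = 26.508 kips/bolt; interior L_c = 2.875 − 0.9375 = 1.9375, R_n = 38.063 kips/bolt. φR_n = 0.75 × (2×26.508 + 2×38.063) = 96.9 kips.
Tension yield (gross): A_g = 8.5×0.3125 = 2.6563 in². φR_n = 0.90 × 36 × 2.6563 = 86.1 kips.
Tension rupture (net): A_n = (8.5 − 2×1)×0.3125 = 2.0313 in² (U = 1.0, A_e = A_n). φR_n = 0.75 × 58 × 2.0313 = 88.4 kips.
Block shear: shear path 2×[1.6875+1×2.875] = 2×4.5625 in, A_gv = 2.8516, A_nv = 2×(4.5625 − 1.5×1)×0.3125 = 1.9141 in²; tension across gage: (2.375 − 1×1)×0.3125 = 0.42969 in². R_n = min(0.6×58×1.9141, 0.6×36×2.8516) + 1.0×58×0.42969 = min(66.611, 61.595) + 24.922 = 86.517 kips. φR_n = 0.75 × 86.517 = 64.9 kips.
Governing: min(151.5, 96.9, 86.1, 88.4, 64.9) = 64.9 kips → block shear.

64.9 kips (block shear governs)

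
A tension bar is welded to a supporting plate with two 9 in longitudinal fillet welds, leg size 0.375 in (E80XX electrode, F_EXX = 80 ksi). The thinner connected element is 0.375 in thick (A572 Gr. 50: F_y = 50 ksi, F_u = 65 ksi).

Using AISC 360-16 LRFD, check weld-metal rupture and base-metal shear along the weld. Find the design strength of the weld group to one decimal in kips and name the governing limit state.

171.8 kips (weld metal governs)

Weld metal: throat = 0.707×0.375 = 0.26513 in, L = 2×9 = 18 in. φR_n = 0.75 × 0.6 × 80 × 0.26513 × 18 = 171.8 kips.
Base metal shear (0.375 in plate): yield φR_n = 1.0×0.6×50×0.375×18 = 202.5 kips; rupture φR_n = 0.75×0.6×65×0.375×18 = 197.4 kips; take 197.4 kips (rupture).
Governing: min(171.8, 197.4) = 171.8 kips → weld metal.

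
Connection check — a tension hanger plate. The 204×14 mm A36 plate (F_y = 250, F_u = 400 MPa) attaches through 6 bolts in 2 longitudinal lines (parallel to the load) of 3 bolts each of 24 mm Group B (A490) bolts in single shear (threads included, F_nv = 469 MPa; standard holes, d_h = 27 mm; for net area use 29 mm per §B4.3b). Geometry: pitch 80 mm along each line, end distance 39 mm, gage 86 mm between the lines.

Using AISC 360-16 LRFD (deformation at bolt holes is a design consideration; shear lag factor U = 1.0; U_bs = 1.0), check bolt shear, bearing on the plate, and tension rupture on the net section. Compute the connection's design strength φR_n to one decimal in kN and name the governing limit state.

Bolt shear: A_b = π(24)²/4 = 452.39 mm². φR_n = 0.75 × 469 × 452.39 × 6 × 1 = 954.8 kN.
Bearing (14 mm plate, F_u = 400 MPa): end bolts L_c = 39 − 27/2 = 25.5, R_n = min(1.2×25.5×14×400, 2.4×24×14×400) = 171.36 kN/bolt; interior L_c = 80 − 27 = 53, R_n = 322.56 kN/bolt. φR_n = 0.75 × (2×171.36 + 4×322.56) = 1224.7 kN.
Tension rupture (net): A_n = (204 − 2×29)×14 = 2044 mm² (U = 1.0, A_e = A_n). φR_n = 0.75 × 400 × 2044 = 613.2 kN.
Governing: min(954.8, 1224.7, 613.2) = 613.2 kN → net-section rupture.

613.2 kN (net-section rupture governs)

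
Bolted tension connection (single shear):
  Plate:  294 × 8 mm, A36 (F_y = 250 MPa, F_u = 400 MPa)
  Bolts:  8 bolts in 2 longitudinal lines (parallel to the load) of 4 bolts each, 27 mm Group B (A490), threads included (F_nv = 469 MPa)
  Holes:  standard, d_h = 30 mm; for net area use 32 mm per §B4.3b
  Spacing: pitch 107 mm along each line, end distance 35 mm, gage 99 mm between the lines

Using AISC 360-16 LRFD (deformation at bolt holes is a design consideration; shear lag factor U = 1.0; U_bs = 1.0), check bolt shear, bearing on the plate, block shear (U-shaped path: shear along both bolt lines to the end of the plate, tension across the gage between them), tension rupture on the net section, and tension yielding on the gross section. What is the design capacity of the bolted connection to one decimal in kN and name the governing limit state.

Bolt shear: A_b = π(27)²/4 = 572.56 mm². φR_n = 0.75 × 469 × 572.56 × 8 × 1 = 1611.2 kN.
Bearing (8 mm plate, F_u = 400 MPa): end bolts L_c = 35 − 30/2 = 20, R_n = min(1.2×20×8×400, 2.4×27×8×400) = 76.8 kN/bolt; interior L_c = 107 − 30 = 77, R_n = 207.36 kN/bolt. φR_n = 0.75 × (2×76.8 + 6×207.36) = 1048.3 kN.
Block shear: shear path 2×[35+3×107] = 2×356 mm, A_gv = 5696, A_nv = 2×(356 − 3.5×32)×8 = 3904 mm²; tension across gage: (99 − 1×32)×8 = 536 mm². R_n = min(0.6×400×3904, 0.6×250×5696) + 1.0×400×536 = min(936.96, 854.4) + 214.4 = 1068.8 kN. φR_n = 0.75 × 1068.8 = 801.6 kN.
Tension rupture (net): A_n = (294 − 2×32)×8 = 1840 mm² (U = 1.0, A_e = A_n). φR_n = 0.75 × 400 × 1840 = 552.0 kN.
Tension yield (gross): A_g = 294×8 = 2352 mm². φR_n = 0.90 × 250 × 2352 = 529.2 kN.
Governing: min(1611.2, 1048.3, 801.6, 552.0, 529.2) = 529.2 kN → gross-section yield.

529.2 kN (gross-section yield governs)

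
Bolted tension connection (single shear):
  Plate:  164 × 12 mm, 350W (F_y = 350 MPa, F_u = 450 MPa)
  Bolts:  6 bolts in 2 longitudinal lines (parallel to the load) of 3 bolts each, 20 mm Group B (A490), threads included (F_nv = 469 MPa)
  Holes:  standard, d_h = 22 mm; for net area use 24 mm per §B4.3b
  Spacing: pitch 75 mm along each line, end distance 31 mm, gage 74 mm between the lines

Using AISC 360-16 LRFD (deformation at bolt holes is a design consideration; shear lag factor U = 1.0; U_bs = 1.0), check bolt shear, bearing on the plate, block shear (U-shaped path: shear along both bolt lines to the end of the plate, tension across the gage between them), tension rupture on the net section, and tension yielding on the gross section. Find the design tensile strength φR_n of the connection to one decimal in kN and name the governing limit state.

469.8 kN (net-section rupture governs)

Bolt shear: A_b = π(20)²/4 = 314.16 mm². φR_n = 0.75 × 469 × 314.16 × 6 × 1 = 663.0 kN.
Bearing (12 mm plate, F_u = 450 MPa): end bolts L_c = 31 − 22/2 = 20, R_n = min(1.2×20×12×450, 2.4×20×12×450) = 129.6 kN/bolt; interior L_c = 75 − 22 = 53, R_n = 259.2 kN/bolt. φR_n = 0.75 × (2×129.6 + 4×259.2) = 972.0 kN.
Block shear: shear path 2×[31+2×75] = 2×181 mm, A_gv = 4344, A_nv = 2×(181 − 2.5×24)×12 = 2904 mm²; tension across gage: (74 − 1×24)×12 = 600 mm². R_n = min(0.6×450×2904, 0.6×350×4344) + 1.0×450×600 = min(784.08, 912.24) + 270 = 1054.1 kN. φR_n = 0.75 × 1054.1 = 790.6 kN.
Tension rupture (net): A_n = (164 − 2×24)×12 = 1392 mm² (U = 1.0, A_e = A_n). φR_n = 0.75 × 450 × 1392 = 469.8 kN.
Tension yield (gross): A_g = 164×12 = 1968 mm². φR_n = 0.90 × 350 × 1968 = 619.9 kN.
Governing: min(663.0, 972.0, 790.6, 469.8, 619.9) = 469.8 kN → net-section rupture.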